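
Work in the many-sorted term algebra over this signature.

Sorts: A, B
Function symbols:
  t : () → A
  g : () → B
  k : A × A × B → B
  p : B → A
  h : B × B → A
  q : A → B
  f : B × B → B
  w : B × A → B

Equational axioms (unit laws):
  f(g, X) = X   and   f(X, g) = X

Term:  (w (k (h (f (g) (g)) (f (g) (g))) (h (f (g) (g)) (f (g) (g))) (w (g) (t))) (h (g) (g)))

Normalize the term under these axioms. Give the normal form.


normal form = (w (k (h (g) (g)) (h (g) (g)) (w (g) (t))) (h (g) (g)))

1. (w (k (h (f (g) (g)) (f (g) (g))) (h (f (g) (g)) (f (g) (g))) (w (g) (t))) (h (g) (g)))  →  (w (k (h (g) (f (g) (g))) (h (f (g) (g)) (f (g) (g))) (w (g) (t))) (h (g) (g)))
2. (w (k (h (g) (f (g) (g))) (h (f (g) (g)) (f (g) (g))) (w (g) (t))) (h (g) (g)))  →  (w (k (h (g) (g)) (h (f (g) (g)) (f (g) (g))) (w (g) (t))) (h (g) (g)))
3. (w (k (h (g) (g)) (h (f (g) (g)) (f (g) (g))) (w (g) (t))) (h (g) (g)))  →  (w (k (h (g) (g)) (h (g) (f (g) (g))) (w (g) (t))) (h (g) (g)))
4. (w (k (h (g) (g)) (h (g) (f (g) (g))) (w (g) (t))) (h (g) (g)))  →  (w (k (h (g) (g)) (h (g) (g)) (w (g) (t))) (h (g) (g)))


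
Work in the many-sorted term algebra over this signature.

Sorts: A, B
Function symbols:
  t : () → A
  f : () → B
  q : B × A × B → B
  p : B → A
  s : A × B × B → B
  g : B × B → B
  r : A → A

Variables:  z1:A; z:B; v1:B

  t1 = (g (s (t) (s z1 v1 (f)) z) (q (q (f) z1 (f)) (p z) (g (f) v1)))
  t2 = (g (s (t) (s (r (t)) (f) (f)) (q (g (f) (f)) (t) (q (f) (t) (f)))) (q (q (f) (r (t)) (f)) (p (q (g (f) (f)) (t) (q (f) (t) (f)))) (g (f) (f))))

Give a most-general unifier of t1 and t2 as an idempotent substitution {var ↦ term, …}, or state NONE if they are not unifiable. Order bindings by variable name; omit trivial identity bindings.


{v1 ↦ (f), z ↦ (q (g (f) (f)) (t) (q (f) (t) (f))), z1 ↦ (r (t))}


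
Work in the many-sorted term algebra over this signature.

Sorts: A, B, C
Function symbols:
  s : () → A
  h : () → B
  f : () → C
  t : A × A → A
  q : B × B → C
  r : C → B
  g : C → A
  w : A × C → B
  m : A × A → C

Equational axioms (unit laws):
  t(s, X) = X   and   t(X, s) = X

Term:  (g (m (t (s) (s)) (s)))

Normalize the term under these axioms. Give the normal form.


1. (g (m (t (s) (s)) (s)))  →  (g (m (s) (s)))

normal form = (g (m (s) (s)))


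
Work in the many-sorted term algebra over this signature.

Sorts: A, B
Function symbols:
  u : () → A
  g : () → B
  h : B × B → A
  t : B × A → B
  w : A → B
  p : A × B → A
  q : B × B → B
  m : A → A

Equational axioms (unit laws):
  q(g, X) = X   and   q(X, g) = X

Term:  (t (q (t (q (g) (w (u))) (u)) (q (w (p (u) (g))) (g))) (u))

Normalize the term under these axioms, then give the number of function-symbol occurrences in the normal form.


1. (t (q (t (q (g) (w (u))) (u)) (q (w (p (u) (g))) (g))) (u))  →  (t (q (t (w (u)) (u)) (q (w (p (u) (g))) (g))) (u))
2. (t (q (t (w (u)) (u)) (q (w (p (u) (g))) (g))) (u))  →  (t (q (t (w (u)) (u)) (w (p (u) (g)))) (u))
normal form: (t (q (t (w (u)) (u)) (w (p (u) (g)))) (u))

size = 11


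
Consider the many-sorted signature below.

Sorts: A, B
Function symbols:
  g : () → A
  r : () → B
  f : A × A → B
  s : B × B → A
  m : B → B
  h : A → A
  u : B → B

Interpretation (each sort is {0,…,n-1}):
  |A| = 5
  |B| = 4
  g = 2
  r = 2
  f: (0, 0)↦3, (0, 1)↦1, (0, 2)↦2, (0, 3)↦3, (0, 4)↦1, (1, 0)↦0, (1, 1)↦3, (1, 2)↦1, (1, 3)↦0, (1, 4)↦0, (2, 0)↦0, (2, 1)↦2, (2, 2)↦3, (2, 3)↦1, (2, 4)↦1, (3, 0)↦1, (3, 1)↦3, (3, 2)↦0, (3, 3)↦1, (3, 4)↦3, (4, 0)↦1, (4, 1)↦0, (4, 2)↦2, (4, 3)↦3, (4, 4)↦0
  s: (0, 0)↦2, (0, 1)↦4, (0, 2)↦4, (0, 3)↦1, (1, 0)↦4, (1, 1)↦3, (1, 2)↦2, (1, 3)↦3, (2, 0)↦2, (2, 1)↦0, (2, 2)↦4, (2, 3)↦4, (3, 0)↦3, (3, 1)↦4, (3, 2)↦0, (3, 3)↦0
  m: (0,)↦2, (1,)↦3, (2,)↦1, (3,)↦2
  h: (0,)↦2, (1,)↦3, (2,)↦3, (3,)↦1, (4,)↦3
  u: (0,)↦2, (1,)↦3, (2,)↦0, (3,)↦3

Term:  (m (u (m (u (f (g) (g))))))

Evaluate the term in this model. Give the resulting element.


  g = 2
  g = 2
  (f (g) (g)) = f(2, 2) = 3
  (u (f (g) (g))) = u(3,) = 3
  (m (u (f (g) (g)))) = m(3,) = 2
  (u (m (u (f (g) (g))))) = u(2,) = 0
  (m (u (m (u (f (g) (g)))))) = m(0,) = 2

value = 2


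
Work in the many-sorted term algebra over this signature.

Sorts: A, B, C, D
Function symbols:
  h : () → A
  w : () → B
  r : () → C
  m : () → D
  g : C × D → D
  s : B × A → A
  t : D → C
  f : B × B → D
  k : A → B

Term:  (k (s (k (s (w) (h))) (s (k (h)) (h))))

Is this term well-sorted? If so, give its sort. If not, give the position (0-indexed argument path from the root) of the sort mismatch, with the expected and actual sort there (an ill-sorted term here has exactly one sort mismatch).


        (w) : B
        (h) : A
      (s (w) (h)) : A
    (k (s (w) (h))) : B
        (h) : A
      (k (h)) : B
      (h) : A
    (s (k (h)) (h)) : A
  (s (k (s (w) (h))) (s (k (h)) (h))) : A
(k (s (k (s (w) (h))) (s (k (h)) (h)))) : B

well-sorted; sort = B


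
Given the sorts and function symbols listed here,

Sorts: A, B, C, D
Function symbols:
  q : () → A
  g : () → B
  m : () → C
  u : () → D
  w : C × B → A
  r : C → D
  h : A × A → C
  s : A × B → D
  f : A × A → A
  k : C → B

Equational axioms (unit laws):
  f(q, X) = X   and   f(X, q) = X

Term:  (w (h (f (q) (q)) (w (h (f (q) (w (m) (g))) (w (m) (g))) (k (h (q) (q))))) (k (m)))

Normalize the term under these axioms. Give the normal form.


normal form = (w (h (q) (w (h (w (m) (g)) (w (m) (g))) (k (h (q) (q))))) (k (m)))

1. (w (h (f (q) (q)) (w (h (f (q) (w (m) (g))) (w (m) (g))) (k (h (q) (q))))) (k (m)))  →  (w (h (q) (w (h (f (q) (w (m) (g))) (w (m) (g))) (k (h (q) (q))))) (k (m)))
2. (w (h (q) (w (h (f (q) (w (m) (g))) (w (m) (g))) (k (h (q) (q))))) (k (m)))  →  (w (h (q) (w (h (w (m) (g)) (w (m) (g))) (k (h (q) (q))))) (k (m)))


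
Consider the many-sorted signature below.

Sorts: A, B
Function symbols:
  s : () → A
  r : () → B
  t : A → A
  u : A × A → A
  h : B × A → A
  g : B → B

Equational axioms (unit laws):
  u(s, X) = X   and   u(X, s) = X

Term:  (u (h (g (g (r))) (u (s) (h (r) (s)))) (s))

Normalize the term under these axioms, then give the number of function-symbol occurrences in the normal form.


size = 7

1. (u (h (g (g (r))) (u (s) (h (r) (s)))) (s))  →  (h (g (g (r))) (u (s) (h (r) (s))))
2. (h (g (g (r))) (u (s) (h (r) (s))))  →  (h (g (g (r))) (h (r) (s)))
normal form: (h (g (g (r))) (h (r) (s)))


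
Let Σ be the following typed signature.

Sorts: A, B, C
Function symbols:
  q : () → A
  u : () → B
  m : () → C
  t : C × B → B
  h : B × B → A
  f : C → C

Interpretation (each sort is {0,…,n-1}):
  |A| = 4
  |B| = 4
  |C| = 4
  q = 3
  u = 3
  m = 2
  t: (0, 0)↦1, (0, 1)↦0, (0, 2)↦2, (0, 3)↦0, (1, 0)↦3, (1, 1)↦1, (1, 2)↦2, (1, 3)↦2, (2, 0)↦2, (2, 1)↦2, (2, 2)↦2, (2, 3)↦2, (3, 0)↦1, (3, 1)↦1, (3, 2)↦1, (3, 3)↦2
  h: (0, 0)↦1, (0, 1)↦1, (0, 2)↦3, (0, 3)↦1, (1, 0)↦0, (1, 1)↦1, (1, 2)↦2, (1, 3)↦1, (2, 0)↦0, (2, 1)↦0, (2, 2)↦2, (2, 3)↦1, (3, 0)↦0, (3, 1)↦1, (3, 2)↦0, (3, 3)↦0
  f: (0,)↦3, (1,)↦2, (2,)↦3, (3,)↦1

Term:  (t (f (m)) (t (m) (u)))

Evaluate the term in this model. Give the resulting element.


value = 1

  m = 2
  (f (m)) = f(2,) = 3
  m = 2
  u = 3
  (t (m) (u)) = t(2, 3) = 2
  (t (f (m)) (t (m) (u))) = t(3, 2) = 1


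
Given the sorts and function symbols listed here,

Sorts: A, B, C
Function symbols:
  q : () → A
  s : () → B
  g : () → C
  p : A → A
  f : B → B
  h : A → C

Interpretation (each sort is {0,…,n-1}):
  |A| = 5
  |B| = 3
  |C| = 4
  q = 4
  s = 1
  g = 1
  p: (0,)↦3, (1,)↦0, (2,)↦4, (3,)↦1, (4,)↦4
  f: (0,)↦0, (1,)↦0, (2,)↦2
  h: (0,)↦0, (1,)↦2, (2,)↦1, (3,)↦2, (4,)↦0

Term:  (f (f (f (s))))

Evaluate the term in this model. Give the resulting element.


  s = 1
  (f (s)) = f(1,) = 0
  (f (f (s))) = f(0,) = 0
  (f (f (f (s)))) = f(0,) = 0

value = 0


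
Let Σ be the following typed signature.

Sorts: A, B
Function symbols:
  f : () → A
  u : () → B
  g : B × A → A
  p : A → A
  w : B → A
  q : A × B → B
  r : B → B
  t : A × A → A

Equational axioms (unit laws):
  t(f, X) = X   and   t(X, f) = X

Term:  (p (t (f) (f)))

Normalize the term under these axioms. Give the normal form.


1. (p (t (f) (f)))  →  (p (f))

normal form = (p (f))


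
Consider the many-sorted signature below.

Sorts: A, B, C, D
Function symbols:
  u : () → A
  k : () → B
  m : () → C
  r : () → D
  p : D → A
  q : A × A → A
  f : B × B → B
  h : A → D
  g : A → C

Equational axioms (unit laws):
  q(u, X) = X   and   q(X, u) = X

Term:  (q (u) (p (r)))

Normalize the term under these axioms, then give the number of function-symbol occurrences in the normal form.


1. (q (u) (p (r)))  →  (p (r))
normal form: (p (r))

size = 2


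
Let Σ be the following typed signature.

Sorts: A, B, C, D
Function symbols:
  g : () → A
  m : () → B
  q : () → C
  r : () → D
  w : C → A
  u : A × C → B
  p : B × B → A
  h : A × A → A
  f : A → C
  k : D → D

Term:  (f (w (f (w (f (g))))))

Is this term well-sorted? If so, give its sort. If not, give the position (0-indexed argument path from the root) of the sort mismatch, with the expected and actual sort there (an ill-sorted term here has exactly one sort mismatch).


well-sorted; sort = C

          (g) : A
        (f (g)) : C
      (w (f (g))) : A
    (f (w (f (g)))) : C
  (w (f (w (f (g))))) : A
(f (w (f (w (f (g)))))) : C


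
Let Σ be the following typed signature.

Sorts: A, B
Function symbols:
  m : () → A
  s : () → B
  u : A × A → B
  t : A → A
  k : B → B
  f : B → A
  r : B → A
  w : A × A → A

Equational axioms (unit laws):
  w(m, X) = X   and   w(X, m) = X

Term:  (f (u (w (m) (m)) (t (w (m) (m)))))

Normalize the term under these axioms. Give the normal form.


normal form = (f (u (m) (t (m))))

1. (f (u (w (m) (m)) (t (w (m) (m)))))  →  (f (u (m) (t (w (m) (m)))))
2. (f (u (m) (t (w (m) (m)))))  →  (f (u (m) (t (m))))


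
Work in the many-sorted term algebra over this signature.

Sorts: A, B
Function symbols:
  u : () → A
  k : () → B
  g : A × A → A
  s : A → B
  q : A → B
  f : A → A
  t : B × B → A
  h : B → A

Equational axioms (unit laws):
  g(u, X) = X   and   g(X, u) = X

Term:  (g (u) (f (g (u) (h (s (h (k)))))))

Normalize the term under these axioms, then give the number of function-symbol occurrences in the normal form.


1. (g (u) (f (g (u) (h (s (h (k)))))))  →  (f (g (u) (h (s (h (k))))))
2. (f (g (u) (h (s (h (k))))))  →  (f (h (s (h (k)))))
normal form: (f (h (s (h (k)))))

size = 5


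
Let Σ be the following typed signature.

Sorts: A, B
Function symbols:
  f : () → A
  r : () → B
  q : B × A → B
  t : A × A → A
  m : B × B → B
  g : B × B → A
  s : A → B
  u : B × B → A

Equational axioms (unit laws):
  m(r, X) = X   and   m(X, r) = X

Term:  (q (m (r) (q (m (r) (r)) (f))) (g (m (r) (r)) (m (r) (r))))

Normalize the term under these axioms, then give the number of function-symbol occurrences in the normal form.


1. (q (m (r) (q (m (r) (r)) (f))) (g (m (r) (r)) (m (r) (r))))  →  (q (q (m (r) (r)) (f)) (g (m (r) (r)) (m (r) (r))))
2. (q (q (m (r) (r)) (f)) (g (m (r) (r)) (m (r) (r))))  →  (q (q (r) (f)) (g (m (r) (r)) (m (r) (r))))
3. (q (q (r) (f)) (g (m (r) (r)) (m (r) (r))))  →  (q (q (r) (f)) (g (r) (m (r) (r))))
4. (q (q (r) (f)) (g (r) (m (r) (r))))  →  (q (q (r) (f)) (g (r) (r)))
normal form: (q (q (r) (f)) (g (r) (r)))

size = 7


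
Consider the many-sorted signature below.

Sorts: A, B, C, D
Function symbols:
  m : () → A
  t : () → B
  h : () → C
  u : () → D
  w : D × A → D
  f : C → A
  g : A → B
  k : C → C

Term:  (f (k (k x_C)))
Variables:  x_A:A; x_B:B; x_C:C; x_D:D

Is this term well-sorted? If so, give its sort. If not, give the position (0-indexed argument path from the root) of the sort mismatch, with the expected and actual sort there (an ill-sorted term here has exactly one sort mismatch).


well-sorted; sort = A

      x_C : C
    (k x_C) : C
  (k (k x_C)) : C
(f (k (k x_C))) : A


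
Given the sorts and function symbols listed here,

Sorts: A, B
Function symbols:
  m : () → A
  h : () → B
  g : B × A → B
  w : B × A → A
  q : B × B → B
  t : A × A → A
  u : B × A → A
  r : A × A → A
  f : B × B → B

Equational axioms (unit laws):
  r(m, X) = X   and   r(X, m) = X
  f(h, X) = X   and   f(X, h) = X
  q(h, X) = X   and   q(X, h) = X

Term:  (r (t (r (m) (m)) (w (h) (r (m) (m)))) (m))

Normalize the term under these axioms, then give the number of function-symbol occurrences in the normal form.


1. (r (t (r (m) (m)) (w (h) (r (m) (m)))) (m))  →  (t (r (m) (m)) (w (h) (r (m) (m))))
2. (t (r (m) (m)) (w (h) (r (m) (m))))  →  (t (m) (w (h) (r (m) (m))))
3. (t (m) (w (h) (r (m) (m))))  →  (t (m) (w (h) (m)))
normal form: (t (m) (w (h) (m)))

size = 5


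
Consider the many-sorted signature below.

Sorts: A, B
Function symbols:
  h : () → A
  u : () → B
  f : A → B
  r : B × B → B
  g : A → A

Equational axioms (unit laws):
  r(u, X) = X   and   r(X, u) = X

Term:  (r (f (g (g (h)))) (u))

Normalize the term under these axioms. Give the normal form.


normal form = (f (g (g (h))))

1. (r (f (g (g (h)))) (u))  →  (f (g (g (h))))


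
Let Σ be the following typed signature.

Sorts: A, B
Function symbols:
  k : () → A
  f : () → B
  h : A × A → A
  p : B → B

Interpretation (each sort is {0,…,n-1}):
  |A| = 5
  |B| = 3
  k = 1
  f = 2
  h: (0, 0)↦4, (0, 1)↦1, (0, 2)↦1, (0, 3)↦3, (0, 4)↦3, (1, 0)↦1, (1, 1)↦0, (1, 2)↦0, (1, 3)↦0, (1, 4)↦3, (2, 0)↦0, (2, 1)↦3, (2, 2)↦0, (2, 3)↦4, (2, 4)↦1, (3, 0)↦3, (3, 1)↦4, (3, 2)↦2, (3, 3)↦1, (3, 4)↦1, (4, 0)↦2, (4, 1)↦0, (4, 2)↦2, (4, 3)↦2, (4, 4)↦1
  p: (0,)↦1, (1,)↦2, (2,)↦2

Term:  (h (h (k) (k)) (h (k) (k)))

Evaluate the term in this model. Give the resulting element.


value = 4

  k = 1
  k = 1
  (h (k) (k)) = h(1, 1) = 0
  k = 1
  k = 1
  (h (k) (k)) = h(1, 1) = 0
  (h (h (k) (k)) (h (k) (k))) = h(0, 0) = 4


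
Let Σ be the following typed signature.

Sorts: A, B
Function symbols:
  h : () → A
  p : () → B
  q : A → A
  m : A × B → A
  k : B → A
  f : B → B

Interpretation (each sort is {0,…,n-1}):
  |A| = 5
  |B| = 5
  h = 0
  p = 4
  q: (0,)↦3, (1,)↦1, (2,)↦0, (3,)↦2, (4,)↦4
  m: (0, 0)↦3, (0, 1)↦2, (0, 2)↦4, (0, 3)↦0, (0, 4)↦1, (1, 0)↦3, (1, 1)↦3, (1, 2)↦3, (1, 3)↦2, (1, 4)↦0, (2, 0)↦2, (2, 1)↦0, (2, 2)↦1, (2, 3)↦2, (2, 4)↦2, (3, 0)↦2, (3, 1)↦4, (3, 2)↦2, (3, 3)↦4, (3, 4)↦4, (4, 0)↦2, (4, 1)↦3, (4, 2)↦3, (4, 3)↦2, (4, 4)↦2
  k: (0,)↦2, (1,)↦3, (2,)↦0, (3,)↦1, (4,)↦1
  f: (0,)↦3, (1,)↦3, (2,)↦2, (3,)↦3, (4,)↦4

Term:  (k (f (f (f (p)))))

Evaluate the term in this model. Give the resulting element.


  p = 4
  (f (p)) = f(4,) = 4
  (f (f (p))) = f(4,) = 4
  (f (f (f (p)))) = f(4,) = 4
  (k (f (f (f (p))))) = k(4,) = 1

value = 1


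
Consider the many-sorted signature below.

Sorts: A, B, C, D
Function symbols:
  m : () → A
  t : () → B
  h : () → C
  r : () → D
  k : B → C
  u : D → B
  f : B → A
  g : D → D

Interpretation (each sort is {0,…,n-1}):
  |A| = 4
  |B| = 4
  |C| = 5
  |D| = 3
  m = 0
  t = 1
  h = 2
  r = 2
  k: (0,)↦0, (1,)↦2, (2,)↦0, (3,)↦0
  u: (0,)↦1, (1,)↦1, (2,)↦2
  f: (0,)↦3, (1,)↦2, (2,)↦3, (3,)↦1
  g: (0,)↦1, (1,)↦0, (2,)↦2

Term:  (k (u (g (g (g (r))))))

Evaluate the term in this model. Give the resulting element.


value = 0

  r = 2
  (g (r)) = g(2,) = 2
  (g (g (r))) = g(2,) = 2
  (g (g (g (r)))) = g(2,) = 2
  (u (g (g (g (r))))) = u(2,) = 2
  (k (u (g (g (g (r)))))) = k(2,) = 0


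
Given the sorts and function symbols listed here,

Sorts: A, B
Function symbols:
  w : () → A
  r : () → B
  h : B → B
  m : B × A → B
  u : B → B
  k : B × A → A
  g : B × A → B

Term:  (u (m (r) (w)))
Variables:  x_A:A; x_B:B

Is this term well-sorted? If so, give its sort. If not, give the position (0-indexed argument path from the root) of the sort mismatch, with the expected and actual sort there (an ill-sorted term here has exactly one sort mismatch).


    (r) : B
    (w) : A
  (m (r) (w)) : B
(u (m (r) (w))) : B

well-sorted; sort = B


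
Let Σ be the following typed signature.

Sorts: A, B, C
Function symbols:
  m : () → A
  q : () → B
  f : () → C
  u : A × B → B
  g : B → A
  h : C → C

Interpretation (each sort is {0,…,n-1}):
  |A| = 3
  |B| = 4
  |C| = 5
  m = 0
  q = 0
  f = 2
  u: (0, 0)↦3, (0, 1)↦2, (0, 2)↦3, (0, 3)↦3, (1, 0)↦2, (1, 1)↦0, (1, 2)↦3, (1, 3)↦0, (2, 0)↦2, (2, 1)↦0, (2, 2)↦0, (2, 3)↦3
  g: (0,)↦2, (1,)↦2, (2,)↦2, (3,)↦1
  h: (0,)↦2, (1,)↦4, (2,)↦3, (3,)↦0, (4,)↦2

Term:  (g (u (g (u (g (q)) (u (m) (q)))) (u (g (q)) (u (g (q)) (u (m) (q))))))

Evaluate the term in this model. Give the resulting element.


value = 2

  q = 0
  (g (q)) = g(0,) = 2
  m = 0
  q = 0
  (u (m) (q)) = u(0, 0) = 3
  (u (g (q)) (u (m) (q))) = u(2, 3) = 3
  (g (u (g (q)) (u (m) (q)))) = g(3,) = 1
  q = 0
  (g (q)) = g(0,) = 2
  q = 0
  (g (q)) = g(0,) = 2
  m = 0
  q = 0
  (u (m) (q)) = u(0, 0) = 3
  (u (g (q)) (u (m) (q))) = u(2, 3) = 3
  (u (g (q)) (u (g (q)) (u (m) (q)))) = u(2, 3) = 3
  (u (g (u (g (q)) (u (m) (q)))) (u (g (q)) (u (g (q)) (u (m) (q))))) = u(1, 3) = 0
  (g (u (g (u (g (q)) (u (m) (q)))) (u (g (q)) (u (g (q)) (u (m) (q)))))) = g(0,) = 2


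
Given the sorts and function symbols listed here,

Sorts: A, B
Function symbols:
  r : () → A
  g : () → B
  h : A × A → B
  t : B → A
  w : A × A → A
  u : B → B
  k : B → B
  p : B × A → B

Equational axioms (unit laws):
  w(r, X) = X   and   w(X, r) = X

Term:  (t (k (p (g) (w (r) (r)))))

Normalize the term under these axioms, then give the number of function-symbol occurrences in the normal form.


1. (t (k (p (g) (w (r) (r)))))  →  (t (k (p (g) (r))))
normal form: (t (k (p (g) (r))))

size = 5


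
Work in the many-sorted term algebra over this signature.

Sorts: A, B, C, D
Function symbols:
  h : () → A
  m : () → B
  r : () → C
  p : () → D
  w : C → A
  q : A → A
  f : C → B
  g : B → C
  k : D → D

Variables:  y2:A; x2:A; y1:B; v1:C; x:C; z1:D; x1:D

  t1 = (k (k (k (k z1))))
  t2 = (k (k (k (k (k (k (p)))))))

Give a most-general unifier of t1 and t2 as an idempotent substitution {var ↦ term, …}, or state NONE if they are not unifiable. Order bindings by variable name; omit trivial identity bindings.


{z1 ↦ (k (k (p)))}


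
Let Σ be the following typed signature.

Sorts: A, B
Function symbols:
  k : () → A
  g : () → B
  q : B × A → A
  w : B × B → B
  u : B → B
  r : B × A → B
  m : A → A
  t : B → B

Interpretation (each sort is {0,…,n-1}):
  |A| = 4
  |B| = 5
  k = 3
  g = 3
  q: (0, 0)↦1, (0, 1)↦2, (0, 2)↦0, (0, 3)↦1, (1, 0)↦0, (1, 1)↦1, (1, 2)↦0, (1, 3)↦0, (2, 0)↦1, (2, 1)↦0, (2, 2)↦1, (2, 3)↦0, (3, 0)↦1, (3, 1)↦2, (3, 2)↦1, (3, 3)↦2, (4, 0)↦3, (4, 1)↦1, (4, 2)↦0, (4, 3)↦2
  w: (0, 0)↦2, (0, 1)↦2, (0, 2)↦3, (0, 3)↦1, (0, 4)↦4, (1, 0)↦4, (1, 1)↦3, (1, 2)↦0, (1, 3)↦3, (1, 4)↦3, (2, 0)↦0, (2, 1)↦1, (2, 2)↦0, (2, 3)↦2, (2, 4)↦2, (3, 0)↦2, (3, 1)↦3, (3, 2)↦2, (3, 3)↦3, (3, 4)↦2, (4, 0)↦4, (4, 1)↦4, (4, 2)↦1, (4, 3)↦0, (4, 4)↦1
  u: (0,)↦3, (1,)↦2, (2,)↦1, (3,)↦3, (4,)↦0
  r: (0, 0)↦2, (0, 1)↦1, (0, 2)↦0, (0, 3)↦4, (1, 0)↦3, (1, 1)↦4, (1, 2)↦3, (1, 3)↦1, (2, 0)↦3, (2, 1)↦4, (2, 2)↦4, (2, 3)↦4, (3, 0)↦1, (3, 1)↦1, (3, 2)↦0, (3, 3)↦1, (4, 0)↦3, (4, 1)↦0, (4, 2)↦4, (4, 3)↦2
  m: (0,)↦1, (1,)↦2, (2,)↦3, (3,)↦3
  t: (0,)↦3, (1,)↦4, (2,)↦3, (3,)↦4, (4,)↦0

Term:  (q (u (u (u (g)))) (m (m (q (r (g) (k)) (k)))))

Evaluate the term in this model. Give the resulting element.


value = 1

  g = 3
  (u (g)) = u(3,) = 3
  (u (u (g))) = u(3,) = 3
  (u (u (u (g)))) = u(3,) = 3
  g = 3
  k = 3
  (r (g) (k)) = r(3, 3) = 1
  k = 3
  (q (r (g) (k)) (k)) = q(1, 3) = 0
  (m (q (r (g) (k)) (k))) = m(0,) = 1
  (m (m (q (r (g) (k)) (k)))) = m(1,) = 2
  (q (u (u (u (g)))) (m (m (q (r (g) (k)) (k))))) = q(3, 2) = 1


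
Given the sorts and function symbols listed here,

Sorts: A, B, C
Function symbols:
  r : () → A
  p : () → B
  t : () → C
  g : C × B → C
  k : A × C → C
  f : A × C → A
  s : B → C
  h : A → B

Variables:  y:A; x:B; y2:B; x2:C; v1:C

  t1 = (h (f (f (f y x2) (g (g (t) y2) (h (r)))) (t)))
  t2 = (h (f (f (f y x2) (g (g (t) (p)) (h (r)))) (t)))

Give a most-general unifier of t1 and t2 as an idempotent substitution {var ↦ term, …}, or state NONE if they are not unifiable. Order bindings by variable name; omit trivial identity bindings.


{y2 ↦ (p)}


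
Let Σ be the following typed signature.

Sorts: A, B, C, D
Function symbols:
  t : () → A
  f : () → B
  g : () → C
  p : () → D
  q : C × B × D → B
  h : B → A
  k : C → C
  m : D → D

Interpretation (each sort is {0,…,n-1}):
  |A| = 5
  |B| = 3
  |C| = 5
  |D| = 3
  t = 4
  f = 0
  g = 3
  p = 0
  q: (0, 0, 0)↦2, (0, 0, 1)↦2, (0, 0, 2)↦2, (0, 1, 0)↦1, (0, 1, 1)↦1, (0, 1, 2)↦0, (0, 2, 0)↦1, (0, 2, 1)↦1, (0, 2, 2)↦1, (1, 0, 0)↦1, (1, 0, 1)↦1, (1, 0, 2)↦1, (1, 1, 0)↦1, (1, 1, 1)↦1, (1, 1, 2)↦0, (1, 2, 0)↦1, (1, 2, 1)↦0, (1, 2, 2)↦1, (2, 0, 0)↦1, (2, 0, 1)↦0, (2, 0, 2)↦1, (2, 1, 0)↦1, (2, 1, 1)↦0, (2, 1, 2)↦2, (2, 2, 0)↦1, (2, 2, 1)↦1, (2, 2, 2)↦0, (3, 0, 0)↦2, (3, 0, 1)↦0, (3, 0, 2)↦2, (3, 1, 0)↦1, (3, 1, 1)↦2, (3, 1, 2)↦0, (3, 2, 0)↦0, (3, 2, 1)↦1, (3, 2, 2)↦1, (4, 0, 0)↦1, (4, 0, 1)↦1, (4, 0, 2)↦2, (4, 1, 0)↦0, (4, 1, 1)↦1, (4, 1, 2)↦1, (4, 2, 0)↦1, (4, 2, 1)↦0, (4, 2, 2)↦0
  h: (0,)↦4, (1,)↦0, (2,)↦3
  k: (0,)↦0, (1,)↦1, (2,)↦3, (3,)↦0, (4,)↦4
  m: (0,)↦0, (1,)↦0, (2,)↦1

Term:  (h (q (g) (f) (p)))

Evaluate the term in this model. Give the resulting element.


  g = 3
  f = 0
  p = 0
  (q (g) (f) (p)) = q(3, 0, 0) = 2
  (h (q (g) (f) (p))) = h(2,) = 3

value = 3


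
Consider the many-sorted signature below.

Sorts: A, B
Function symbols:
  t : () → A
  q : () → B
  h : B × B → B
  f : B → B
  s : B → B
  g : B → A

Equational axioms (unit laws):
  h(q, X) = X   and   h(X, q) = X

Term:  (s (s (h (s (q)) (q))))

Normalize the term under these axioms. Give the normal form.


normal form = (s (s (s (q))))

1. (s (s (h (s (q)) (q))))  →  (s (s (s (q))))


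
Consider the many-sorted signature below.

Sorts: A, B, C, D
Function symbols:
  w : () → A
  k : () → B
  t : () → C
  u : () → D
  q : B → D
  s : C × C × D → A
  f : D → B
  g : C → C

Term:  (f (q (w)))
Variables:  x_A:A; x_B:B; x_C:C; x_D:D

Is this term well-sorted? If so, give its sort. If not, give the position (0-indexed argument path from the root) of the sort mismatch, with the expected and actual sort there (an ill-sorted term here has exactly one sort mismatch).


    (w) : A
  (q (w)) : ✗ arg 0 at [0, 0] has sort A, expected B

ill-sorted at position [0, 0]: expected B, got A


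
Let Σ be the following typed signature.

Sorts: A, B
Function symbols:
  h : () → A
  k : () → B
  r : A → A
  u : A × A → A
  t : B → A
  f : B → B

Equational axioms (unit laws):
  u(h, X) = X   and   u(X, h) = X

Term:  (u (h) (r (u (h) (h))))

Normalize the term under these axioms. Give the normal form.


1. (u (h) (r (u (h) (h))))  →  (r (u (h) (h)))
2. (r (u (h) (h)))  →  (r (h))

normal form = (r (h))


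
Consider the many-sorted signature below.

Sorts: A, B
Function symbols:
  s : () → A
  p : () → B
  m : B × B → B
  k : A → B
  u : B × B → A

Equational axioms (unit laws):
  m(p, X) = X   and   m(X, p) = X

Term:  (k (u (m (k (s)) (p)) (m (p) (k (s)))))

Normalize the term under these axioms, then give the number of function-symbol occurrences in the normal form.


size = 6

1. (k (u (m (k (s)) (p)) (m (p) (k (s)))))  →  (k (u (k (s)) (m (p) (k (s)))))
2. (k (u (k (s)) (m (p) (k (s)))))  →  (k (u (k (s)) (k (s))))
normal form: (k (u (k (s)) (k (s))))


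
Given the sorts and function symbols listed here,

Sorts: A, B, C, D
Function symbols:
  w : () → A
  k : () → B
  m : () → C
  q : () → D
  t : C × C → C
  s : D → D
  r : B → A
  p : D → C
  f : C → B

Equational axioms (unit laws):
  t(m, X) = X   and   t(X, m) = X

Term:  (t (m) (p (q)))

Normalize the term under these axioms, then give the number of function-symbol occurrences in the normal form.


size = 2

1. (t (m) (p (q)))  →  (p (q))
normal form: (p (q))


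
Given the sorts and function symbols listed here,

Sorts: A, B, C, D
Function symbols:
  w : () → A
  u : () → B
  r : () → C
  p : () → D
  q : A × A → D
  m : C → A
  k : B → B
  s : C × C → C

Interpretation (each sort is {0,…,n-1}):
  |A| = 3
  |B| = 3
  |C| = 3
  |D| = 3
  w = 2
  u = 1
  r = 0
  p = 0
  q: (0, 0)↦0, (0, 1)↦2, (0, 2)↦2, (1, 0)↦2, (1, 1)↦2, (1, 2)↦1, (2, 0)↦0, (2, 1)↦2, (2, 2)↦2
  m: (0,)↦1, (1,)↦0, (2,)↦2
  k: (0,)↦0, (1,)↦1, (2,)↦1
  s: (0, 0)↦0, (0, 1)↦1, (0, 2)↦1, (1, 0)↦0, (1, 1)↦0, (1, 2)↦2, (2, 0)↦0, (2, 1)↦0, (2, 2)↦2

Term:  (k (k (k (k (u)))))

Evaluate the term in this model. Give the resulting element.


  u = 1
  (k (u)) = k(1,) = 1
  (k (k (u))) = k(1,) = 1
  (k (k (k (u)))) = k(1,) = 1
  (k (k (k (k (u))))) = k(1,) = 1

value = 1


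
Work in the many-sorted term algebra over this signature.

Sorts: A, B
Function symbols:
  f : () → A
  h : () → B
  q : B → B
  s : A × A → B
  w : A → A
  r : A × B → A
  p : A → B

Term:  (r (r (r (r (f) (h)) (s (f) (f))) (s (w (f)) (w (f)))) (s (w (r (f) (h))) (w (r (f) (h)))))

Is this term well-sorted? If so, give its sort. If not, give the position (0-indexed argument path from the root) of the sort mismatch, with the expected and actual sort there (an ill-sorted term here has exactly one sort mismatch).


        (f) : A
        (h) : B
      (r (f) (h)) : A
        (f) : A
        (f) : A
      (s (f) (f)) : B
    (r (r (f) (h)) (s (f) (f))) : A
        (f) : A
      (w (f)) : A
        (f) : A
      (w (f)) : A
    (s (w (f)) (w (f))) : B
  (r (r (r (f) (h)) (s (f) (f))) (s (w (f)) (w (f)))) : A
        (f) : A
        (h) : B
      (r (f) (h)) : A
    (w (r (f) (h))) : A
        (f) : A
        (h) : B
      (r (f) (h)) : A
    (w (r (f) (h))) : A
  (s (w (r (f) (h))) (w (r (f) (h)))) : B
(r (r (r (r (f) (h)) (s (f) (f))) (s (w (f)) (w (f)))) (s (w (r (f) (h))) (w (r (f) (h))))) : A

well-sorted; sort = A


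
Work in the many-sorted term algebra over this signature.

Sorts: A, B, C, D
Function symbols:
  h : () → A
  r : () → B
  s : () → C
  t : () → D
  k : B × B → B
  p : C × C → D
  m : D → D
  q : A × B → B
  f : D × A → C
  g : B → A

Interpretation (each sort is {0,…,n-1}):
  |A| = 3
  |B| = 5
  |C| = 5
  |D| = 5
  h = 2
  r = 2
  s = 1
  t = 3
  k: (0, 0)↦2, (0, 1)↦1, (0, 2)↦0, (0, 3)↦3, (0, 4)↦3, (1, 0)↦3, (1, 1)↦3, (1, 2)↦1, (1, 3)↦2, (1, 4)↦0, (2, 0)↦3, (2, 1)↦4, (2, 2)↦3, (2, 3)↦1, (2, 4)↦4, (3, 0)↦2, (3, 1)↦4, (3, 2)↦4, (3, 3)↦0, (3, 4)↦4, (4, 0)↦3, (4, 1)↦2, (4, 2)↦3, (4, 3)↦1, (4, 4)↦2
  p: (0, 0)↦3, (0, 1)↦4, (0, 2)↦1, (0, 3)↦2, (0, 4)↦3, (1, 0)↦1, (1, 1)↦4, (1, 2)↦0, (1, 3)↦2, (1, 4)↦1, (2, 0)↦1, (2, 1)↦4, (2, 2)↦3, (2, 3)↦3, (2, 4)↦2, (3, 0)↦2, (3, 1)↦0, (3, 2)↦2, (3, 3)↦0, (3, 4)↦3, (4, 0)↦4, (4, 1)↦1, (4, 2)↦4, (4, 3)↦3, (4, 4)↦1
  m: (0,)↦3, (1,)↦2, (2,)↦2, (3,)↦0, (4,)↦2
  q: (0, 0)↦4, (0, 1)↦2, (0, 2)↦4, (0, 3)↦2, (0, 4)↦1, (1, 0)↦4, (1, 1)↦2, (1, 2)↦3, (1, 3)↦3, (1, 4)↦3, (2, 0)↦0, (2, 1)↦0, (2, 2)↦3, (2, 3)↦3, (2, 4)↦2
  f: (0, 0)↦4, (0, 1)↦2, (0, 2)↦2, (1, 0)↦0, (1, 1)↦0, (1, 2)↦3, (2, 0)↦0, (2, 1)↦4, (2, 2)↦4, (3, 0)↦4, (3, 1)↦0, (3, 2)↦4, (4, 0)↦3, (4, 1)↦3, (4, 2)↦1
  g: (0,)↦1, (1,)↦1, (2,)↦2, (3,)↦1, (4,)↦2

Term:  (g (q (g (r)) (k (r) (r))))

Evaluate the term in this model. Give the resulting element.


  r = 2
  (g (r)) = g(2,) = 2
  r = 2
  r = 2
  (k (r) (r)) = k(2, 2) = 3
  (q (g (r)) (k (r) (r))) = q(2, 3) = 3
  (g (q (g (r)) (k (r) (r)))) = g(3,) = 1

value = 1


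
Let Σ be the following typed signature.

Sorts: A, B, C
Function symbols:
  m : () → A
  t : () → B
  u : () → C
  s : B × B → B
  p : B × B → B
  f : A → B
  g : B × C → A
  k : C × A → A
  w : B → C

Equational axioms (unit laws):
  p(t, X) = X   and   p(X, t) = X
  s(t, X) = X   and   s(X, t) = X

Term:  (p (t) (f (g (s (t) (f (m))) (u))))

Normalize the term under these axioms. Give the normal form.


1. (p (t) (f (g (s (t) (f (m))) (u))))  →  (f (g (s (t) (f (m))) (u)))
2. (f (g (s (t) (f (m))) (u)))  →  (f (g (f (m)) (u)))

normal form = (f (g (f (m)) (u)))


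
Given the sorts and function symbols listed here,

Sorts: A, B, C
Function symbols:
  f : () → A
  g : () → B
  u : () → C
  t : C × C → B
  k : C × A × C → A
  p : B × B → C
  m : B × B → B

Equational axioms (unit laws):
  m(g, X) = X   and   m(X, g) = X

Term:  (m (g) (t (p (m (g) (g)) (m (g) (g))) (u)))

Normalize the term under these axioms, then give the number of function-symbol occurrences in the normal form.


size = 5

1. (m (g) (t (p (m (g) (g)) (m (g) (g))) (u)))  →  (t (p (m (g) (g)) (m (g) (g))) (u))
2. (t (p (m (g) (g)) (m (g) (g))) (u))  →  (t (p (g) (m (g) (g))) (u))
3. (t (p (g) (m (g) (g))) (u))  →  (t (p (g) (g)) (u))
normal form: (t (p (g) (g)) (u))


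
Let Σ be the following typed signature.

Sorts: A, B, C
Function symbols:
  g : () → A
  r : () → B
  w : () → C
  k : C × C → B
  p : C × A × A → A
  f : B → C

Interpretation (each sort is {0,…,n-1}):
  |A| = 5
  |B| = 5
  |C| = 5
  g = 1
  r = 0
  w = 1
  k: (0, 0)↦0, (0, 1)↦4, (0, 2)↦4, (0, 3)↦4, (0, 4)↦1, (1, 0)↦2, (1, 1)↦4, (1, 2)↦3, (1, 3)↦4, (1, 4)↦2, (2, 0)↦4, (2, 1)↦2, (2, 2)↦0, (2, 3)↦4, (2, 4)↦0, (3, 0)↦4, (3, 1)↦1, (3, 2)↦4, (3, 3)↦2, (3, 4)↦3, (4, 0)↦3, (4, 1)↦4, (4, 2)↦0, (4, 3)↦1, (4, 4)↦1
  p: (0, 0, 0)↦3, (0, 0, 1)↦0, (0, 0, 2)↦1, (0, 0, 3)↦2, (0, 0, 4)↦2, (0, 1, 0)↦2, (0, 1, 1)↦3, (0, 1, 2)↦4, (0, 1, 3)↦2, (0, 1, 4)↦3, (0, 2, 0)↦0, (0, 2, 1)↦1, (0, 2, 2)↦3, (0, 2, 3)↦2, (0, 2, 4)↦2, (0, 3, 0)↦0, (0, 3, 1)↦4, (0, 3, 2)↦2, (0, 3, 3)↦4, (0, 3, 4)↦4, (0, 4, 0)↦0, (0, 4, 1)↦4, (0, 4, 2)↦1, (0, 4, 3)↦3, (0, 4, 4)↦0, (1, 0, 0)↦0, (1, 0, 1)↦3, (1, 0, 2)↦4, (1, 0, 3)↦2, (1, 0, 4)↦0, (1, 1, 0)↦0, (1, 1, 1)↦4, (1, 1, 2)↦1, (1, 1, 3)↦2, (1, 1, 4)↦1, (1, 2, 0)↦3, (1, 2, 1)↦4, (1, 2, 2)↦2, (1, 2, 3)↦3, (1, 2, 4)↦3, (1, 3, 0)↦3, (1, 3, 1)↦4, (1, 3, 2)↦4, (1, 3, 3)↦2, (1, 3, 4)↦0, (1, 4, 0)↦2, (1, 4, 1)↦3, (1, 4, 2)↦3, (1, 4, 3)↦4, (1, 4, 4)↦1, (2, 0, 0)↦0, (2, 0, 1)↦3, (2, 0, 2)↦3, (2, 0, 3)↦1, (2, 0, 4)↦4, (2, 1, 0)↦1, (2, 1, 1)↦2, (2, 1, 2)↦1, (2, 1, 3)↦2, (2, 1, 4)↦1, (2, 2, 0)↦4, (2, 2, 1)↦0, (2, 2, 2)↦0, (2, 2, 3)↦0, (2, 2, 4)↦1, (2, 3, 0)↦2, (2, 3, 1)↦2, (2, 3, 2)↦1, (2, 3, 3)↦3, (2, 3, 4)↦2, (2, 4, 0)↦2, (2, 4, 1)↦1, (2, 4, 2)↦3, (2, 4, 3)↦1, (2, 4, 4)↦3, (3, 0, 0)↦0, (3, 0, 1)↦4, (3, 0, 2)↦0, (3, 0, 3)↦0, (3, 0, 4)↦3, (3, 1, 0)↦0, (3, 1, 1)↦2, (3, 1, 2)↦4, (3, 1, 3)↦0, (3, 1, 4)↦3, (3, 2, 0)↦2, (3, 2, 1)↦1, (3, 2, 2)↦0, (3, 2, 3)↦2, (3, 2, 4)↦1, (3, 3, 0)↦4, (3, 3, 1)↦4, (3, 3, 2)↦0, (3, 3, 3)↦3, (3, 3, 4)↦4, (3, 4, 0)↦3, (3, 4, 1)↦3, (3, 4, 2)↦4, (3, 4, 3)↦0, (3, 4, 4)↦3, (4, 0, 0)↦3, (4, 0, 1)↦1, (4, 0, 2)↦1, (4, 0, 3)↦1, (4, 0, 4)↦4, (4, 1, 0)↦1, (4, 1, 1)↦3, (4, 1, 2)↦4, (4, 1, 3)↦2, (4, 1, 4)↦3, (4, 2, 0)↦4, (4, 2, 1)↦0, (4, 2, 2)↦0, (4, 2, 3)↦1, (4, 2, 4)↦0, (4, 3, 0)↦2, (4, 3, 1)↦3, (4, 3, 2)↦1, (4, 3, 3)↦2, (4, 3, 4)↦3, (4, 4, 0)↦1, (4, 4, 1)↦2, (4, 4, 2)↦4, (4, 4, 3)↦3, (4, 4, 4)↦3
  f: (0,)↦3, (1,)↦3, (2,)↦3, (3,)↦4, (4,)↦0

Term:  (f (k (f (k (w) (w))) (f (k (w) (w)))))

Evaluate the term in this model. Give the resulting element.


value = 3

  w = 1
  w = 1
  (k (w) (w)) = k(1, 1) = 4
  (f (k (w) (w))) = f(4,) = 0
  w = 1
  w = 1
  (k (w) (w)) = k(1, 1) = 4
  (f (k (w) (w))) = f(4,) = 0
  (k (f (k (w) (w))) (f (k (w) (w)))) = k(0, 0) = 0
  (f (k (f (k (w) (w))) (f (k (w) (w))))) = f(0,) = 3


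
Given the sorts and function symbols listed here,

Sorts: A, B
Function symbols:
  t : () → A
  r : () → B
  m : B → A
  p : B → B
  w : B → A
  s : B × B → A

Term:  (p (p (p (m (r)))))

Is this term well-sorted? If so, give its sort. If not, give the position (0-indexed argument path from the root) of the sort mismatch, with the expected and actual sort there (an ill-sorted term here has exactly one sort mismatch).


ill-sorted at position [0, 0, 0]: expected B, got A

        (r) : B
      (m (r)) : A
    (p (m (r))) : ✗ arg 0 at [0, 0, 0] has sort A, expected B


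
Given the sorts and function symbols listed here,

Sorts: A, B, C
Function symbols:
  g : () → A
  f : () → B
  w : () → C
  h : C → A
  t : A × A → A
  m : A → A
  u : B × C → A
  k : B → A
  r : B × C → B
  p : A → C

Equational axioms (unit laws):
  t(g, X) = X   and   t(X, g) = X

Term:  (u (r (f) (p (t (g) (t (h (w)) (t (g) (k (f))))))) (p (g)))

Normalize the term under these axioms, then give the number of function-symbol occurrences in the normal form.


1. (u (r (f) (p (t (g) (t (h (w)) (t (g) (k (f))))))) (p (g)))  →  (u (r (f) (p (t (h (w)) (t (g) (k (f)))))) (p (g)))
2. (u (r (f) (p (t (h (w)) (t (g) (k (f)))))) (p (g)))  →  (u (r (f) (p (t (h (w)) (k (f))))) (p (g)))
normal form: (u (r (f) (p (t (h (w)) (k (f))))) (p (g)))

size = 11


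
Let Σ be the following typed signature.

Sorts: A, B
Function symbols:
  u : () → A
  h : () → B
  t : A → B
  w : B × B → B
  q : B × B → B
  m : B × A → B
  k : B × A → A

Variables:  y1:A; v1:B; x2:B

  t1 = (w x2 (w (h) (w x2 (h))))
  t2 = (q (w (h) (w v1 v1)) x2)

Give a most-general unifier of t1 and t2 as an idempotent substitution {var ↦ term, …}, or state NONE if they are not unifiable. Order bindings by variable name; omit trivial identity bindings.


NONE (not unifiable)

head clash or occurs-check failure — not unifiable


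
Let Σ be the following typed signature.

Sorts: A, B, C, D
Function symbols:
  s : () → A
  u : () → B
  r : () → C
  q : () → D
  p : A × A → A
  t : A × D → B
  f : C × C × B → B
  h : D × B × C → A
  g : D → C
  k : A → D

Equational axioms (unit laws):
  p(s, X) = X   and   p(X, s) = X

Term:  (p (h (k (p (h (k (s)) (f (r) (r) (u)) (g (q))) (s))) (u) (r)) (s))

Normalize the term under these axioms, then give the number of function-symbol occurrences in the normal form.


size = 13

1. (p (h (k (p (h (k (s)) (f (r) (r) (u)) (g (q))) (s))) (u) (r)) (s))  →  (h (k (p (h (k (s)) (f (r) (r) (u)) (g (q))) (s))) (u) (r))
2. (h (k (p (h (k (s)) (f (r) (r) (u)) (g (q))) (s))) (u) (r))  →  (h (k (h (k (s)) (f (r) (r) (u)) (g (q)))) (u) (r))
normal form: (h (k (h (k (s)) (f (r) (r) (u)) (g (q)))) (u) (r))


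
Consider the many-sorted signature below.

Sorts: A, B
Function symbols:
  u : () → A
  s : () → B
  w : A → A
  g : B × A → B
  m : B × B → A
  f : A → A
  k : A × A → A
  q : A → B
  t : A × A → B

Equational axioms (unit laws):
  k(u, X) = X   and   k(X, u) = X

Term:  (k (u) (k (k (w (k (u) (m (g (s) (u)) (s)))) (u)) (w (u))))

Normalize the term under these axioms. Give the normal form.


normal form = (k (w (m (g (s) (u)) (s))) (w (u)))

1. (k (u) (k (k (w (k (u) (m (g (s) (u)) (s)))) (u)) (w (u))))  →  (k (k (w (k (u) (m (g (s) (u)) (s)))) (u)) (w (u)))
2. (k (k (w (k (u) (m (g (s) (u)) (s)))) (u)) (w (u)))  →  (k (w (k (u) (m (g (s) (u)) (s)))) (w (u)))
3. (k (w (k (u) (m (g (s) (u)) (s)))) (w (u)))  →  (k (w (m (g (s) (u)) (s))) (w (u)))


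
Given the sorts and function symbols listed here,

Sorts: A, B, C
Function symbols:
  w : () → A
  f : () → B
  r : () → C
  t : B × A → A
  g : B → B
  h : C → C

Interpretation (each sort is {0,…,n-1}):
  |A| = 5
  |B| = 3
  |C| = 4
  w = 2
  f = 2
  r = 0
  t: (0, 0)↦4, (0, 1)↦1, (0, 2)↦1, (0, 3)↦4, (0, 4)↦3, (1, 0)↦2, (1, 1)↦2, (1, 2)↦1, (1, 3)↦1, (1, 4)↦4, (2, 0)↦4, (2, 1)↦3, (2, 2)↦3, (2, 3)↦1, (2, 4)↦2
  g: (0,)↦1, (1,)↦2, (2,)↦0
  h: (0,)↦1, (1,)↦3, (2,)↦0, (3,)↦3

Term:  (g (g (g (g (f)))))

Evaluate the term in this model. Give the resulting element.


value = 0

  f = 2
  (g (f)) = g(2,) = 0
  (g (g (f))) = g(0,) = 1
  (g (g (g (f)))) = g(1,) = 2
  (g (g (g (g (f))))) = g(2,) = 0


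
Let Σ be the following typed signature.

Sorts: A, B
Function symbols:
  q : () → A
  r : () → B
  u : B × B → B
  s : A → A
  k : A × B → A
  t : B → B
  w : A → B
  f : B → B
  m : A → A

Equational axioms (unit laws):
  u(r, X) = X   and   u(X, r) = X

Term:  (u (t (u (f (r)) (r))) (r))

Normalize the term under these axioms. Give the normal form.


normal form = (t (f (r)))

1. (u (t (u (f (r)) (r))) (r))  →  (t (u (f (r)) (r)))
2. (t (u (f (r)) (r)))  →  (t (f (r)))


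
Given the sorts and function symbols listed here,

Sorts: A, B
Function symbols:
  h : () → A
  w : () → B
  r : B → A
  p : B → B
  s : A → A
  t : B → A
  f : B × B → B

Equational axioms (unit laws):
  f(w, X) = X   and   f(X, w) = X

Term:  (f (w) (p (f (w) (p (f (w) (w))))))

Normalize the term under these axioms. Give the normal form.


1. (f (w) (p (f (w) (p (f (w) (w))))))  →  (p (f (w) (p (f (w) (w)))))
2. (p (f (w) (p (f (w) (w)))))  →  (p (p (f (w) (w))))
3. (p (p (f (w) (w))))  →  (p (p (w)))

normal form = (p (p (w)))


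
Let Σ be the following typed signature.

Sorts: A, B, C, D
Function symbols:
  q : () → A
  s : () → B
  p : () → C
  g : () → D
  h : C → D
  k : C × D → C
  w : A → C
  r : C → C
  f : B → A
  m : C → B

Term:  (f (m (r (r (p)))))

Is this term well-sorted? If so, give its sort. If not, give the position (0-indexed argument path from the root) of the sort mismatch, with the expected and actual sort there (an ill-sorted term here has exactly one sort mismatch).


        (p) : C
      (r (p)) : C
    (r (r (p))) : C
  (m (r (r (p)))) : B
(f (m (r (r (p))))) : A

well-sorted; sort = A


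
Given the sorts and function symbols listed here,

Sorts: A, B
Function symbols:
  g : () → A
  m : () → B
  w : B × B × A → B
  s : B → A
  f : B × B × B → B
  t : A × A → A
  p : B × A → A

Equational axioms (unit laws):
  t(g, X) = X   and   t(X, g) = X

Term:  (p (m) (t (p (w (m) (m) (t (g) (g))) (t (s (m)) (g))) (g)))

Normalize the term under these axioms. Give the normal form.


normal form = (p (m) (p (w (m) (m) (g)) (s (m))))

1. (p (m) (t (p (w (m) (m) (t (g) (g))) (t (s (m)) (g))) (g)))  →  (p (m) (p (w (m) (m) (t (g) (g))) (t (s (m)) (g))))
2. (p (m) (p (w (m) (m) (t (g) (g))) (t (s (m)) (g))))  →  (p (m) (p (w (m) (m) (g)) (t (s (m)) (g))))
3. (p (m) (p (w (m) (m) (g)) (t (s (m)) (g))))  →  (p (m) (p (w (m) (m) (g)) (s (m))))


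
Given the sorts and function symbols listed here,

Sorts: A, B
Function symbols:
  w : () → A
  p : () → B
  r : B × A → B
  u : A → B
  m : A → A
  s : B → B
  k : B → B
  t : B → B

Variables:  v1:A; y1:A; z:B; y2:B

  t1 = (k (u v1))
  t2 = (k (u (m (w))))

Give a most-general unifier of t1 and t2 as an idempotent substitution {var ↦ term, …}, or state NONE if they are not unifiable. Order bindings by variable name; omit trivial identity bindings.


{v1 ↦ (m (w))}
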